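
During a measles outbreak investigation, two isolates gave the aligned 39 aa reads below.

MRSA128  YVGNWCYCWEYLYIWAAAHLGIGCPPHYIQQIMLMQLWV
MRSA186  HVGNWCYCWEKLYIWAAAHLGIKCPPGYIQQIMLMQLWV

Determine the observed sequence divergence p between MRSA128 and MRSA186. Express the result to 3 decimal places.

Mismatches occur at site 1 (Y→H), site 11 (Y→K), site 23 (G→K), site 27 (H→G).
There are 4 differences over 39 sites, so p = 4/39 = 0.103.

0.103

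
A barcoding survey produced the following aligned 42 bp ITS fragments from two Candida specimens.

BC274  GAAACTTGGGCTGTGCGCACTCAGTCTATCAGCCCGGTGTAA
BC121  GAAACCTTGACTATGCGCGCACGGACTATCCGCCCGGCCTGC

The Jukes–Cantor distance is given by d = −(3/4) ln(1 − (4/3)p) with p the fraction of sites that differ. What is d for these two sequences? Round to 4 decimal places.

Differing sites — 6:T/C; 8:G/T; 10:G/A; 13:G/A; 19:A/G; 21:T/A; 23:A/G; 25:T/A; 31:A/C; 38:T/C; 39:G/C; 41:A/G; 42:A/C.
p = 13/42 = 0.309524.
d = −0.75 · ln(1 − (4/3)·0.309524) = −0.75 · ln(0.587301) = −0.75 · (-0.532218) = 0.3992.

0.3992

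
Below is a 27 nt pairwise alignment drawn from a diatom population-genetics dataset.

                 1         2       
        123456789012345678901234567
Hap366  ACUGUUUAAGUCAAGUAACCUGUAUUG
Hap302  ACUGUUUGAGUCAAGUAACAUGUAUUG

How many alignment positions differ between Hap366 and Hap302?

2

Differing sites — 8:A/G; 20:C/A.
That gives 2 mismatches out of 27 aligned sites, so the Hamming distance is 2.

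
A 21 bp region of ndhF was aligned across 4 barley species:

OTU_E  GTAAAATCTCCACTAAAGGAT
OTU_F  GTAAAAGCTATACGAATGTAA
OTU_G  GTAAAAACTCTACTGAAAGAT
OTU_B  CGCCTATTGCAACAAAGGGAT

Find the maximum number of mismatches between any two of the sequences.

14

Pairwise Hamming distances:
  OTU_E vs OTU_F: 7
  OTU_E vs OTU_G: 4
  OTU_E vs OTU_B: 10
  OTU_F vs OTU_G: 8
  OTU_F vs OTU_B: 14
  OTU_G vs OTU_B: 13
The largest is 14, between OTU_F and OTU_B.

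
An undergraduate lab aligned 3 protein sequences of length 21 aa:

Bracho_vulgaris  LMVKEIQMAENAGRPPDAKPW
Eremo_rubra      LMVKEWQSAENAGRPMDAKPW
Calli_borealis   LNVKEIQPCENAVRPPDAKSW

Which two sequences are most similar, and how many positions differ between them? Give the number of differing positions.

Pairwise Hamming distances:
  Bracho_vulgaris vs Eremo_rubra: 3
  Bracho_vulgaris vs Calli_borealis: 5
  Eremo_rubra vs Calli_borealis: 7
The smallest is 3, between Bracho_vulgaris and Eremo_rubra.

3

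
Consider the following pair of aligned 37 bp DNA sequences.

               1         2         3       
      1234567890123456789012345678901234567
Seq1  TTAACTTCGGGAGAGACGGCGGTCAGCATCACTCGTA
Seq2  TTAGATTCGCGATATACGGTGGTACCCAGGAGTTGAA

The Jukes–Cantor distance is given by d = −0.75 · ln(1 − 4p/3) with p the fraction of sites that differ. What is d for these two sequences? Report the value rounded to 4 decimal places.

0.5266

The sequences differ at positions 4 (A/G), 5 (C/A), 10 (G/C), 13 (G/T), 15 (G/T), 20 (C/T), 24 (C/A), 25 (A/C), 26 (G/C), 29 (T/G), 30 (C/G), 32 (C/G), 34 (C/T), 36 (T/A).
p = 14/37 = 0.378378.
d = −0.75 · ln(1 − (4/3)·0.378378) = −0.75 · ln(0.495496) = −0.75 · (-0.702196) = 0.5266.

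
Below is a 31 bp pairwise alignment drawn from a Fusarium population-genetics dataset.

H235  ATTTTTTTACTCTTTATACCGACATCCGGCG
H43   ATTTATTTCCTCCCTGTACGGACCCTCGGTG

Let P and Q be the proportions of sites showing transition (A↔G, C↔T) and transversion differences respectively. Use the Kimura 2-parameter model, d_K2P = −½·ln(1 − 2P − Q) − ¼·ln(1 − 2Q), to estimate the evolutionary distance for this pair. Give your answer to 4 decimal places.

0.4376

Differing sites — 5:T/A (Tv); 9:A/C (Tv); 13:T/C (Ti); 14:T/C (Ti); 16:A/G (Ti); 20:C/G (Tv); 24:A/C (Tv); 25:T/C (Ti); 26:C/T (Ti); 30:C/T (Ti).
Of the 10 differences, 6 transitions and 4 transversions over 31 sites: P = 6/31 = 0.193548, Q = 4/31 = 0.129032.
d = −0.5·ln(0.483872) − 0.25·ln(0.741936) = −0.5·(-0.725935) − 0.25·(-0.298492) = 0.4376.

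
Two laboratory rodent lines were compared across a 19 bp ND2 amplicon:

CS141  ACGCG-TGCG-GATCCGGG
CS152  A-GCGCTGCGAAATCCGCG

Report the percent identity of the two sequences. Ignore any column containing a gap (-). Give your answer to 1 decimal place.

Excluding the 3 gap columns leaves 16 comparable sites.
Differing sites — 12:G/A; 18:G/C.
14 of the 16 comparable sites match, so the percent identity is 14/16 × 100 = 87.5%.

87.5%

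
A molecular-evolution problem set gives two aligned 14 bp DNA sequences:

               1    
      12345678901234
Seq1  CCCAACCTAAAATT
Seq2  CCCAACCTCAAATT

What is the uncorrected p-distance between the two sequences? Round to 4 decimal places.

Differing sites — 9:A/C.
There are 1 differences over 14 sites, so p = 1/14 = 0.0714.

0.0714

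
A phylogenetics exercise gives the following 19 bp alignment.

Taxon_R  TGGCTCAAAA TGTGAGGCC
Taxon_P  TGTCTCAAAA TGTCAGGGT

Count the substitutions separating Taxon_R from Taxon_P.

4

Differing sites — 3:G/T; 14:G/C; 18:C/G; 19:C/T.
That gives 4 mismatches out of 19 aligned sites, so the Hamming distance is 4.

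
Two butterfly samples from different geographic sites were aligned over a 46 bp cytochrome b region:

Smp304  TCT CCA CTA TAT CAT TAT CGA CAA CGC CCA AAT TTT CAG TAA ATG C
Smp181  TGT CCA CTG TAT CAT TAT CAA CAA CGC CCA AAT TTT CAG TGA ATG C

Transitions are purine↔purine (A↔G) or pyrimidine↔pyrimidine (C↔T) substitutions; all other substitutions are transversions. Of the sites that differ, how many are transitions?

Mismatches occur at site 2 (C→G, transversion), site 9 (A→G, transition), site 20 (G→A, transition), site 41 (A→G, transition).
Of the 4 differences, 3 transitions and 1 transversion, so the answer is 3.

3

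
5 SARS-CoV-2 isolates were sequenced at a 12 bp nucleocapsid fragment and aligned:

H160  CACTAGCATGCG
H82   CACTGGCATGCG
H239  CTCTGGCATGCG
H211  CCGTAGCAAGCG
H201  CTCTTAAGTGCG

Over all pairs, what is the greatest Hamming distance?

Pairwise Hamming distances:
  H160 vs H82: 1
  H160 vs H239: 2
  H160 vs H211: 3
  H160 vs H201: 5
  H82 vs H239: 1
  H82 vs H211: 4
  H82 vs H201: 5
  H239 vs H211: 4
  H239 vs H201: 4
  H211 vs H201: 7
The largest is 7, between H211 and H201.

7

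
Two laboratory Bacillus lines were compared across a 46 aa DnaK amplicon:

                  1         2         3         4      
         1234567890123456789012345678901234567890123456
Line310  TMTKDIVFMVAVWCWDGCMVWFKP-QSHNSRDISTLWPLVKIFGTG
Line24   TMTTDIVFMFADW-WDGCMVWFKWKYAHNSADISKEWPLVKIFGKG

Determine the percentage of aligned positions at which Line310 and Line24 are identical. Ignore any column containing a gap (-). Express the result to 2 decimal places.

77.27%

Excluding the 2 gap columns leaves 44 comparable sites.
Mismatches occur at site 4 (K/T), site 10 (V/F), site 12 (V/D), site 24 (P/W), site 26 (Q/Y), site 27 (S/A), site 31 (R/A), site 35 (T/K), site 36 (L/E), site 45 (T/K).
34 of the 44 comparable sites match, so the percent identity is 34/44 × 100 = 77.27%.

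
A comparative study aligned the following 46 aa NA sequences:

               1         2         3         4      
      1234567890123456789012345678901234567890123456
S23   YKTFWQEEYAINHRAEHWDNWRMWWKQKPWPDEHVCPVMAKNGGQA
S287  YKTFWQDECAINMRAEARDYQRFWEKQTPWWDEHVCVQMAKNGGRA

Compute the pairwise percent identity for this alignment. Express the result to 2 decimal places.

69.57%

Mismatches occur at site 7 (E→D), site 9 (Y→C), site 13 (H→M), site 17 (H→A), site 18 (W→R), site 20 (N→Y), site 21 (W→Q), site 23 (M→F), site 25 (W→E), site 28 (K→T), site 31 (P→W), site 37 (P→V), site 38 (V→Q), site 45 (Q→R).
32 of the 46 sites match, so the percent identity is 32/46 × 100 = 69.57%.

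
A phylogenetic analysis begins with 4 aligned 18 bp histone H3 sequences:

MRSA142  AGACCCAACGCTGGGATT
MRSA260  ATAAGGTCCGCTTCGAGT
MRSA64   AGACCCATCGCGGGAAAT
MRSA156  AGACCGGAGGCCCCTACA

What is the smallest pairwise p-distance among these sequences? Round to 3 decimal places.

Pairwise Hamming distances:
  MRSA142 vs MRSA260: 9
  MRSA142 vs MRSA64: 4
  MRSA142 vs MRSA156: 9
  MRSA260 vs MRSA64: 11
  MRSA260 vs MRSA156: 11
  MRSA64 vs MRSA156: 10
The smallest is 4 mismatches, between MRSA142 and MRSA64; p = 4/18 = 0.222.

0.222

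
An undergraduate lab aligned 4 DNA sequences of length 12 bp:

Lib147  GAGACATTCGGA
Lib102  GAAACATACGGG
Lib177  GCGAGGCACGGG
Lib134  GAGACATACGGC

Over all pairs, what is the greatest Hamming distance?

Pairwise Hamming distances:
  Lib147 vs Lib102: 3
  Lib147 vs Lib177: 6
  Lib147 vs Lib134: 2
  Lib102 vs Lib177: 5
  Lib102 vs Lib134: 2
  Lib177 vs Lib134: 5
The largest is 6, between Lib147 and Lib177.

6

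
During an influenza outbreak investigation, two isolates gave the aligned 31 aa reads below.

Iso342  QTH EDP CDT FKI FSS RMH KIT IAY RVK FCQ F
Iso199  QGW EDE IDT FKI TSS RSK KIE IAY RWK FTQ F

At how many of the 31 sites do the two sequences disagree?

Differing sites — 2:T/G; 3:H/W; 6:P/E; 7:C/I; 13:F/T; 17:M/S; 18:H/K; 21:T/E; 26:V/W; 29:C/T.
That gives 10 mismatches out of 31 aligned sites, so the Hamming distance is 10.

10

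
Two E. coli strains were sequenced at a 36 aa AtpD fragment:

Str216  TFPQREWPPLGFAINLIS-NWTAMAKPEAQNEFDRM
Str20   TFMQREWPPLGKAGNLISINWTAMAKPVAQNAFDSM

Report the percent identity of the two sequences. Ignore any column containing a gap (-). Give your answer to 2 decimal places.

Excluding the 1 gap column leaves 35 comparable sites.
The sequences differ at positions 3 (P/M), 12 (F/K), 14 (I/G), 28 (E/V), 32 (E/A), 35 (R/S).
29 of the 35 comparable sites match, so the percent identity is 29/35 × 100 = 82.86%.

82.86%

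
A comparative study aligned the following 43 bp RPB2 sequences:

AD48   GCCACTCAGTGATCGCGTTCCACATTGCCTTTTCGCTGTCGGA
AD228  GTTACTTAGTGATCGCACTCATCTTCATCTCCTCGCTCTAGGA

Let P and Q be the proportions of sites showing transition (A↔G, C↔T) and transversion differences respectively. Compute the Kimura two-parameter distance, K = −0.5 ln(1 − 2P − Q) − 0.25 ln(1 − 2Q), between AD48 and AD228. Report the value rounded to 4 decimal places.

0.5016

The sequences differ at positions 2 (C/T, transition), 3 (C/T, transition), 7 (C/T, transition), 17 (G/A, transition), 18 (T/C, transition), 21 (C/A, transversion), 22 (A/T, transversion), 24 (A/T, transversion), 26 (T/C, transition), 27 (G/A, transition), 28 (C/T, transition), 31 (T/C, transition), 32 (T/C, transition), 38 (G/C, transversion), 40 (C/A, transversion).
Of the 15 differences, 10 transitions and 5 transversions over 43 sites: P = 10/43 = 0.232558, Q = 5/43 = 0.116279.
d = −0.5·ln(0.418605) − 0.25·ln(0.767442) = −0.5·(-0.870828) − 0.25·(-0.264692) = 0.5016.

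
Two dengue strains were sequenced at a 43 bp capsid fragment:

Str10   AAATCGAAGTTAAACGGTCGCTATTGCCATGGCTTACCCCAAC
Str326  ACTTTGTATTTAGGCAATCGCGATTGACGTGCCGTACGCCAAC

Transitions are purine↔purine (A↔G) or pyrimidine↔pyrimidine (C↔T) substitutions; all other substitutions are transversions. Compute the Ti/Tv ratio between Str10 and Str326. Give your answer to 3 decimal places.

0.667

Mismatches occur at site 2 (A/C, transversion), site 3 (A/T, transversion), site 5 (C/T, transition), site 7 (A/T, transversion), site 9 (G/T, transversion), site 13 (A/G, transition), site 14 (A/G, transition), site 16 (G/A, transition), site 17 (G/A, transition), site 22 (T/G, transversion), site 27 (C/A, transversion), site 29 (A/G, transition), site 32 (G/C, transversion), site 34 (T/G, transversion), site 38 (C/G, transversion).
Of the 15 differences, 6 transitions and 9 transversions, so Ti/Tv = 6/9 = 0.667.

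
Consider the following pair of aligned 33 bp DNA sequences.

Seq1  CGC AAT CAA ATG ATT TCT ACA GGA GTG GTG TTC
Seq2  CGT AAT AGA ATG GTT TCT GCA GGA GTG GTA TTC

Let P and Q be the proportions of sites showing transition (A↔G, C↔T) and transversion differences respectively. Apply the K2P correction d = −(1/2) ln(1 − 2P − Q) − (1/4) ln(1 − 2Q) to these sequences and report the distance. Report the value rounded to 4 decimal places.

0.2184

Mismatches occur at site 3 (C/T, transition), site 7 (C/A, transversion), site 8 (A/G, transition), site 13 (A/G, transition), site 19 (A/G, transition), site 30 (G/A, transition).
Of the 6 differences, 5 transitions and 1 transversion over 33 sites: P = 5/33 = 0.151515, Q = 1/33 = 0.030303.
d = −0.5·ln(0.666667) − 0.25·ln(0.939394) = −0.5·(-0.405465) − 0.25·(-0.062520) = 0.2184.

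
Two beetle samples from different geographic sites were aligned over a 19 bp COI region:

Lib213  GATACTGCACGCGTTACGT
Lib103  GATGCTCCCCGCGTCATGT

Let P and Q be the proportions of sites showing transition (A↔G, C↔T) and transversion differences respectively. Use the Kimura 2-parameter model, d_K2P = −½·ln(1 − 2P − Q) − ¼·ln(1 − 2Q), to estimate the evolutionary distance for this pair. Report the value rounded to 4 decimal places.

0.3324

Mismatches occur at site 4 (A↔G, transition), site 7 (G↔C, transversion), site 9 (A↔C, transversion), site 15 (T↔C, transition), site 17 (C↔T, transition).
Of the 5 differences, 3 transitions and 2 transversions over 19 sites: P = 3/19 = 0.157895, Q = 2/19 = 0.105263.
d = −0.5·ln(0.578947) − 0.25·ln(0.789474) = −0.5·(-0.546544) − 0.25·(-0.236388) = 0.3324.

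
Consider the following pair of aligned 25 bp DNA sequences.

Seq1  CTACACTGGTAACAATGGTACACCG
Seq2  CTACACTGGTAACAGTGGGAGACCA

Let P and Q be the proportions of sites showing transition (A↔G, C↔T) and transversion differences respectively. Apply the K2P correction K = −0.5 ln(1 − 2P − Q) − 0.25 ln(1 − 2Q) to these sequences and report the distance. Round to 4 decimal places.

Mismatches occur at site 15 (A↔G, transition), site 19 (T↔G, transversion), site 21 (C↔G, transversion), site 25 (G↔A, transition).
Of the 4 differences, 2 transitions and 2 transversions over 25 sites: P = 2/25 = 0.080000, Q = 2/25 = 0.080000.
d = −0.5·ln(0.760000) − 0.25·ln(0.840000) = −0.5·(-0.274437) − 0.25·(-0.174353) = 0.1808.

0.1808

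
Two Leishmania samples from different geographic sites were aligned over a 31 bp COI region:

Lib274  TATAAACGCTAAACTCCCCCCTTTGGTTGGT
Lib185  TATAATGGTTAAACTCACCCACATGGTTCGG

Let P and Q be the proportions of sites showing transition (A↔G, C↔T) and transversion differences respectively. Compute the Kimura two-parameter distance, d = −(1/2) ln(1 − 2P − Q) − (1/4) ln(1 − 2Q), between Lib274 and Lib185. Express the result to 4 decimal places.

0.3693

Differing sites — 6:A/T (Tv); 7:C/G (Tv); 9:C/T (Ti); 17:C/A (Tv); 21:C/A (Tv); 22:T/C (Ti); 23:T/A (Tv); 29:G/C (Tv); 31:T/G (Tv).
Of the 9 differences, 2 transitions and 7 transversions over 31 sites: P = 2/31 = 0.064516, Q = 7/31 = 0.225806.
d = −0.5·ln(0.645162) − 0.25·ln(0.548388) = −0.5·(-0.438254) − 0.25·(-0.600772) = 0.3693.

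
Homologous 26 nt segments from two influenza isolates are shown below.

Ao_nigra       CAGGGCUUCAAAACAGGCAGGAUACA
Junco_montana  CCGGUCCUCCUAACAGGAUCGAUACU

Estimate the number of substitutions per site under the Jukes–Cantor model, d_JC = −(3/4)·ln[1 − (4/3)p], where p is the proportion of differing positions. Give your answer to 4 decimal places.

Mismatches occur at site 2 (A↔C), site 5 (G↔U), site 7 (U↔C), site 10 (A↔C), site 11 (A↔U), site 18 (C↔A), site 19 (A↔U), site 20 (G↔C), site 26 (A↔U).
p = 9/26 = 0.346154.
d = −0.75 · ln(1 − (4/3)·0.346154) = −0.75 · ln(0.538461) = −0.75 · (-0.619040) = 0.4643.

0.4643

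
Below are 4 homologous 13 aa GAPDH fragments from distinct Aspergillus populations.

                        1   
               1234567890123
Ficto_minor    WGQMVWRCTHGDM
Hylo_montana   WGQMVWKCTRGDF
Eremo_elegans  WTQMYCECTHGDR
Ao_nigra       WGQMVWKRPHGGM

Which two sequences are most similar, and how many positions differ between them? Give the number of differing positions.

3

Pairwise Hamming distances:
  Ficto_minor vs Hylo_montana: 3
  Ficto_minor vs Eremo_elegans: 5
  Ficto_minor vs Ao_nigra: 4
  Hylo_montana vs Eremo_elegans: 6
  Hylo_montana vs Ao_nigra: 5
  Eremo_elegans vs Ao_nigra: 8
The smallest is 3, between Ficto_minor and Hylo_montana.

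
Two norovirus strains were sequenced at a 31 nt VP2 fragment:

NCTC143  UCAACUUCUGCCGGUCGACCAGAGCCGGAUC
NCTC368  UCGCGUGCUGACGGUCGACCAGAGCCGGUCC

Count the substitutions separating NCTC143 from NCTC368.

7

Mismatches occur at site 3 (A/G), site 4 (A/C), site 5 (C/G), site 7 (U/G), site 11 (C/A), site 29 (A/U), site 30 (U/C).
That gives 7 mismatches out of 31 aligned sites, so the Hamming distance is 7.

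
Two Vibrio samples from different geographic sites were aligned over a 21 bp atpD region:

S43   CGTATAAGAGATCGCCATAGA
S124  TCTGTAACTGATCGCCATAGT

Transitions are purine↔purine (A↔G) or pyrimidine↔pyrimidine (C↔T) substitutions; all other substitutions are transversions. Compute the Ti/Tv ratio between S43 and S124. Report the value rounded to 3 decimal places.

0.500

Differing sites — 1:C/T (Ti); 2:G/C (Tv); 4:A/G (Ti); 8:G/C (Tv); 9:A/T (Tv); 21:A/T (Tv).
Of the 6 differences, 2 transitions and 4 transversions, so Ti/Tv = 2/4 = 0.500.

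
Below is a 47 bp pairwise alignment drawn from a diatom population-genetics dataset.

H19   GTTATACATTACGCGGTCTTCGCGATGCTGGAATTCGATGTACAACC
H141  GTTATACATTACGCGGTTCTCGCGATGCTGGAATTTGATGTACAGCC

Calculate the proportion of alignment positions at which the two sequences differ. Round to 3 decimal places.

Mismatches occur at site 18 (C→T), site 19 (T→C), site 36 (C→T), site 45 (A→G).
There are 4 differences over 47 sites, so p = 4/47 = 0.085.

0.085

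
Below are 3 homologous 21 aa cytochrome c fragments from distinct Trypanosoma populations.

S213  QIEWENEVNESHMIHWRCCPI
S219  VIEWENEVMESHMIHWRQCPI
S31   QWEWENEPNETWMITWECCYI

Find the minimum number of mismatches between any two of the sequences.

Pairwise Hamming distances:
  S213 vs S219: 3
  S213 vs S31: 7
  S219 vs S31: 10
The smallest is 3, between S213 and S219.

3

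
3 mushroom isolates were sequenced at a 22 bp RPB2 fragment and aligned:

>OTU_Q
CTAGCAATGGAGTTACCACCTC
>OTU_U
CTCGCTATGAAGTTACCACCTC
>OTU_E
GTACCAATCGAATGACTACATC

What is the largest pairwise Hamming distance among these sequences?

Pairwise Hamming distances:
  OTU_Q vs OTU_U: 3
  OTU_Q vs OTU_E: 7
  OTU_U vs OTU_E: 10
The largest is 10, between OTU_U and OTU_E.

10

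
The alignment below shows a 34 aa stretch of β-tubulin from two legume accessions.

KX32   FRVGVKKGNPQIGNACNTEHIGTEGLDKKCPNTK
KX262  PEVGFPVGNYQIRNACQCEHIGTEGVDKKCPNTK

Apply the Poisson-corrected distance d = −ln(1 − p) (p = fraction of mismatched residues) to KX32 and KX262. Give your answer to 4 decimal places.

Mismatches occur at site 1 (F→P), site 2 (R→E), site 5 (V→F), site 6 (K→P), site 7 (K→V), site 10 (P→Y), site 13 (G→R), site 17 (N→Q), site 18 (T→C), site 26 (L→V).
p = 10/34 = 0.294118.
d = −ln(1 − 0.294118) = −ln(0.705882) = 0.3483.

0.3483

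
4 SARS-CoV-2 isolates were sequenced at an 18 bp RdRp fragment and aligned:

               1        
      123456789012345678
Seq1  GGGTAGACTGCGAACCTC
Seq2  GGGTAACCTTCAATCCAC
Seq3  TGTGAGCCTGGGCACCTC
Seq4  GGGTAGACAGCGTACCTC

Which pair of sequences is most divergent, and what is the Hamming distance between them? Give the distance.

Pairwise Hamming distances:
  Seq1 vs Seq2: 6
  Seq1 vs Seq3: 6
  Seq1 vs Seq4: 2
  Seq2 vs Seq3: 10
  Seq2 vs Seq4: 8
  Seq3 vs Seq4: 7
The largest is 10, between Seq2 and Seq3.

10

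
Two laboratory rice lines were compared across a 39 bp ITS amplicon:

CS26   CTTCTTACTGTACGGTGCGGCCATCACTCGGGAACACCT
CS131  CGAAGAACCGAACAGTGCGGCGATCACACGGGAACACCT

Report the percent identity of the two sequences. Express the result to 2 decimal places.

Differing sites — 2:T/G; 3:T/A; 4:C/A; 5:T/G; 6:T/A; 9:T/C; 11:T/A; 14:G/A; 22:C/G; 28:T/A.
29 of the 39 sites match, so the percent identity is 29/39 × 100 = 74.36%.

74.36%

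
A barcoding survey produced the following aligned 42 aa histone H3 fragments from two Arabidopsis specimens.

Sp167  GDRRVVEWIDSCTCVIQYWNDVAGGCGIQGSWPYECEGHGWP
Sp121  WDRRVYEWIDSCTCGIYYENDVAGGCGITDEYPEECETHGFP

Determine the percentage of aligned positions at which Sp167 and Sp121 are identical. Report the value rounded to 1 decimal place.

71.4%

Differing sites — 1:G/W; 6:V/Y; 15:V/G; 17:Q/Y; 19:W/E; 29:Q/T; 30:G/D; 31:S/E; 32:W/Y; 34:Y/E; 38:G/T; 41:W/F.
30 of the 42 sites match, so the percent identity is 30/42 × 100 = 71.4%.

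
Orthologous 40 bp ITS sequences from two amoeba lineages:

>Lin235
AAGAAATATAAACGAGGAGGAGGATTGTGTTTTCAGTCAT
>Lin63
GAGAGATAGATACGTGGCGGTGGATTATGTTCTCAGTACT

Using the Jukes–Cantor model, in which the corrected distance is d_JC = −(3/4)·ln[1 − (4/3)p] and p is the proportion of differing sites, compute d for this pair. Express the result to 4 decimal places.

0.3426

Differing sites — 1:A/G; 5:A/G; 9:T/G; 11:A/T; 15:A/T; 18:A/C; 21:A/T; 27:G/A; 32:T/C; 38:C/A; 39:A/C.
p = 11/40 = 0.275000.
d = −0.75 · ln(1 − (4/3)·0.275000) = −0.75 · ln(0.633333) = −0.75 · (-0.456759) = 0.3426.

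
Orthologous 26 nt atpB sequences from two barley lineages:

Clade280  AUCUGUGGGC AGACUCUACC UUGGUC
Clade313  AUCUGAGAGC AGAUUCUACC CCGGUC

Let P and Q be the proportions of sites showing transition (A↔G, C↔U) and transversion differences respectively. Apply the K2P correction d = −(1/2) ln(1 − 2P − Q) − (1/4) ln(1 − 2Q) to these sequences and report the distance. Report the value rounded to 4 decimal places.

0.2325

The sequences differ at positions 6 (U/A, transversion), 8 (G/A, transition), 14 (C/U, transition), 21 (U/C, transition), 22 (U/C, transition).
Of the 5 differences, 4 transitions and 1 transversion over 26 sites: P = 4/26 = 0.153846, Q = 1/26 = 0.038462.
d = −0.5·ln(0.653846) − 0.25·ln(0.923076) = −0.5·(-0.424883) − 0.25·(-0.080044) = 0.2325.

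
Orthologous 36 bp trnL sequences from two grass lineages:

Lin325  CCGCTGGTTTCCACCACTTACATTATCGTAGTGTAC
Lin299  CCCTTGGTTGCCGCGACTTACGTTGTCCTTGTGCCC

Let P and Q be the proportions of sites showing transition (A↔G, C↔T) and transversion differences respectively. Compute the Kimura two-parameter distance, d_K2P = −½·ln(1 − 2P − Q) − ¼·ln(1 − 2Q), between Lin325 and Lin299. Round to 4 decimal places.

Differing sites — 3:G/C (Tv); 4:C/T (Ti); 10:T/G (Tv); 13:A/G (Ti); 15:C/G (Tv); 22:A/G (Ti); 25:A/G (Ti); 28:G/C (Tv); 30:A/T (Tv); 34:T/C (Ti); 35:A/C (Tv).
Of the 11 differences, 5 transitions and 6 transversions over 36 sites: P = 5/36 = 0.138889, Q = 6/36 = 0.166667.
d = −0.5·ln(0.555555) − 0.25·ln(0.666666) = −0.5·(-0.587788) − 0.25·(-0.405466) = 0.3953.

0.3953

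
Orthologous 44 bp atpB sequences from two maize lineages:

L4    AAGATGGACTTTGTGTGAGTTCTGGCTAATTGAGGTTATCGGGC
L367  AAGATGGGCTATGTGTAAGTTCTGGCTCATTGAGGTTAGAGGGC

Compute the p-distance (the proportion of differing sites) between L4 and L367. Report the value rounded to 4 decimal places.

0.1364

Differing sites — 8:A/G; 11:T/A; 17:G/A; 28:A/C; 39:T/G; 40:C/A.
There are 6 differences over 44 sites, so p = 6/44 = 0.1364.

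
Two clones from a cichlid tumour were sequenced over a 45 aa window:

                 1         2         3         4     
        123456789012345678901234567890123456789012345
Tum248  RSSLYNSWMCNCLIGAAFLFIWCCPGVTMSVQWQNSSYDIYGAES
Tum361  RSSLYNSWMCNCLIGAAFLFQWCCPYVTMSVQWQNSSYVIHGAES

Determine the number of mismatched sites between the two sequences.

4

Mismatches occur at site 21 (I→Q), site 26 (G→Y), site 39 (D→V), site 41 (Y→H).
That gives 4 mismatches out of 45 aligned sites, so the Hamming distance is 4.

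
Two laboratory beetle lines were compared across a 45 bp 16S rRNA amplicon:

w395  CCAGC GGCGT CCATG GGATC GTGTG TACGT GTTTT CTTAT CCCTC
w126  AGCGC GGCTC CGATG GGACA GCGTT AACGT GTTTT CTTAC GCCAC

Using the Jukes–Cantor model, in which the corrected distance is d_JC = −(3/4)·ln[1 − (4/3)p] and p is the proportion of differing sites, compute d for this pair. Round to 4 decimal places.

Differing sites — 1:C/A; 2:C/G; 3:A/C; 9:G/T; 10:T/C; 12:C/G; 19:T/C; 20:C/A; 22:T/C; 25:G/T; 26:T/A; 40:T/C; 41:C/G; 44:T/A.
p = 14/45 = 0.311111.
d = −0.75 · ln(1 − (4/3)·0.311111) = −0.75 · ln(0.585185) = −0.75 · (-0.535827) = 0.4019.

0.4019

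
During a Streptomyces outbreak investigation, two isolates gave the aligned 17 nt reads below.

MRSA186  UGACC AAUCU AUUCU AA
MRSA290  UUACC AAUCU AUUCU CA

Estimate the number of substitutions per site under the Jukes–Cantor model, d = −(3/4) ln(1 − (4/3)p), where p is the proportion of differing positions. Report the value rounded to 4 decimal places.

0.1280

Differing sites — 2:G/U; 16:A/C.
p = 2/17 = 0.117647.
d = −0.75 · ln(1 − (4/3)·0.117647) = −0.75 · ln(0.843137) = −0.75 · (-0.170626) = 0.1280.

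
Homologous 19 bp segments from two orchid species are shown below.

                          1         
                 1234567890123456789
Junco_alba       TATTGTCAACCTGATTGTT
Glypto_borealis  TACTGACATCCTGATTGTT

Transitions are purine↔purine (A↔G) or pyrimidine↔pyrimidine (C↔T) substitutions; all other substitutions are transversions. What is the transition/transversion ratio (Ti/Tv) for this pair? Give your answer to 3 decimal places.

0.500

Differing sites — 3:T/C (Ti); 6:T/A (Tv); 9:A/T (Tv).
Of the 3 differences, 1 transition and 2 transversions, so Ti/Tv = 1/2 = 0.500.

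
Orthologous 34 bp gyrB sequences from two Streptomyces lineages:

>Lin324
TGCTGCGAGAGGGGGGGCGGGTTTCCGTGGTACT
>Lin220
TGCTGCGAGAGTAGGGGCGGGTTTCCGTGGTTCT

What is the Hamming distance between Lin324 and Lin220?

The sequences differ at positions 12 (G/T), 13 (G/A), 32 (A/T).
That gives 3 mismatches out of 34 aligned sites, so the Hamming distance is 3.

3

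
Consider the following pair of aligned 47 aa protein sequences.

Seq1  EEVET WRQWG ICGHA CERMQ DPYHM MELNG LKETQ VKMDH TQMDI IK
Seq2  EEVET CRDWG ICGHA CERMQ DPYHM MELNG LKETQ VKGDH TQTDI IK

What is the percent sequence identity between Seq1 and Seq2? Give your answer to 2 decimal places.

91.49%

Differing sites — 6:W/C; 8:Q/D; 38:M/G; 43:M/T.
43 of the 47 sites match, so the percent identity is 43/47 × 100 = 91.49%.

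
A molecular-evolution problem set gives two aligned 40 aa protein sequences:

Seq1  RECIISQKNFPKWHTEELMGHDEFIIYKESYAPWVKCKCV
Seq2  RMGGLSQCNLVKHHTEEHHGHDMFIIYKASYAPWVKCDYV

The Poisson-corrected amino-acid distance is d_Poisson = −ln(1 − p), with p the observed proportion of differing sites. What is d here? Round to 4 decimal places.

Mismatches occur at site 2 (E/M), site 3 (C/G), site 4 (I/G), site 5 (I/L), site 8 (K/C), site 10 (F/L), site 11 (P/V), site 13 (W/H), site 18 (L/H), site 19 (M/H), site 23 (E/M), site 29 (E/A), site 38 (K/D), site 39 (C/Y).
p = 14/40 = 0.350000.
d = −ln(1 − 0.350000) = −ln(0.650000) = 0.4308.

0.4308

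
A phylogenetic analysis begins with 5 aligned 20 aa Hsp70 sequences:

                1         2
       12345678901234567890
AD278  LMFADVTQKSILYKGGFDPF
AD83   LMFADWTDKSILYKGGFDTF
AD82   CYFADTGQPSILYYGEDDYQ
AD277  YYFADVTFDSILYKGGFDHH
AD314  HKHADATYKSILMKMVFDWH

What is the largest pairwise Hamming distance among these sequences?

14

Pairwise Hamming distances:
  AD278 vs AD83: 3
  AD278 vs AD82: 10
  AD278 vs AD277: 6
  AD278 vs AD314: 10
  AD83 vs AD82: 11
  AD83 vs AD277: 7
  AD83 vs AD314: 10
  AD82 vs AD277: 10
  AD82 vs AD314: 14
  AD277 vs AD314: 10
The largest is 14, between AD82 and AD314.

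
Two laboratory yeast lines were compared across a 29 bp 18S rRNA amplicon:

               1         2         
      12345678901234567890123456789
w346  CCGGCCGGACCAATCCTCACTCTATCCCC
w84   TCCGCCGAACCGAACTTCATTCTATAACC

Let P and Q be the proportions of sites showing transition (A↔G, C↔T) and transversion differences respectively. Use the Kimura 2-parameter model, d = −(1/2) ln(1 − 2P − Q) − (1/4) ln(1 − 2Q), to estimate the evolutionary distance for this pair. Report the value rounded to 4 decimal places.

0.4103

Mismatches occur at site 1 (C↔T, transition), site 3 (G↔C, transversion), site 8 (G↔A, transition), site 12 (A↔G, transition), site 14 (T↔A, transversion), site 16 (C↔T, transition), site 20 (C↔T, transition), site 26 (C↔A, transversion), site 27 (C↔A, transversion).
Of the 9 differences, 5 transitions and 4 transversions over 29 sites: P = 5/29 = 0.172414, Q = 4/29 = 0.137931.
d = −0.5·ln(0.517241) − 0.25·ln(0.724138) = −0.5·(-0.659246) − 0.25·(-0.322773) = 0.4103.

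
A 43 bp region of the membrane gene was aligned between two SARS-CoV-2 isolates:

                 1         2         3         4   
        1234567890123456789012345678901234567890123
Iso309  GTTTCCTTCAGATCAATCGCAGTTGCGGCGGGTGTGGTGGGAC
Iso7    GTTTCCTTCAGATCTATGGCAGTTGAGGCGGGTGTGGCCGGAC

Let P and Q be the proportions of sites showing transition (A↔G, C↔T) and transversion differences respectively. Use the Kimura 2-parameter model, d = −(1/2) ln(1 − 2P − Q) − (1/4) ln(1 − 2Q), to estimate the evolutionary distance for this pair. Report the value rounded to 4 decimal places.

Mismatches occur at site 15 (A/T, transversion), site 18 (C/G, transversion), site 26 (C/A, transversion), site 38 (T/C, transition), site 39 (G/C, transversion).
Of the 5 differences, 1 transition and 4 transversions over 43 sites: P = 1/43 = 0.023256, Q = 4/43 = 0.093023.
d = −0.5·ln(0.860465) − 0.25·ln(0.813954) = −0.5·(-0.150282) − 0.25·(-0.205851) = 0.1266.

0.1266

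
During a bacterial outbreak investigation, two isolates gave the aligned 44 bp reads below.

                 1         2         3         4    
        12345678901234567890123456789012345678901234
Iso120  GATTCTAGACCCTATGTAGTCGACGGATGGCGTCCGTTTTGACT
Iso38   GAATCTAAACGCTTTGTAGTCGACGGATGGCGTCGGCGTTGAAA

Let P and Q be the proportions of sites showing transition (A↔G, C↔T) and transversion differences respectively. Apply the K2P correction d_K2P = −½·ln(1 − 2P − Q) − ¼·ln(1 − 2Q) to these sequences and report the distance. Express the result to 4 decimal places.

0.2396

The sequences differ at positions 3 (T/A, transversion), 8 (G/A, transition), 11 (C/G, transversion), 14 (A/T, transversion), 35 (C/G, transversion), 37 (T/C, transition), 38 (T/G, transversion), 43 (C/A, transversion), 44 (T/A, transversion).
Of the 9 differences, 2 transitions and 7 transversions over 44 sites: P = 2/44 = 0.045455, Q = 7/44 = 0.159091.
d = −0.5·ln(0.749999) − 0.25·ln(0.681818) = −0.5·(-0.287683) − 0.25·(-0.382993) = 0.2396.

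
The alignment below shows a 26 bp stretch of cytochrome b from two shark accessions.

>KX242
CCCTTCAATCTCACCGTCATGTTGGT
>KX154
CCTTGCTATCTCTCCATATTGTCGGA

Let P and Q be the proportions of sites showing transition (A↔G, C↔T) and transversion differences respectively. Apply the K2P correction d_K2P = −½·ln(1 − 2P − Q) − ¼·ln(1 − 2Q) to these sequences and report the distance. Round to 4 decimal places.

Differing sites — 3:C/T (Ti); 5:T/G (Tv); 7:A/T (Tv); 13:A/T (Tv); 16:G/A (Ti); 18:C/A (Tv); 19:A/T (Tv); 23:T/C (Ti); 26:T/A (Tv).
Of the 9 differences, 3 transitions and 6 transversions over 26 sites: P = 3/26 = 0.115385, Q = 6/26 = 0.230769.
d = −0.5·ln(0.538461) − 0.25·ln(0.538462) = −0.5·(-0.619040) − 0.25·(-0.619038) = 0.4643.

0.4643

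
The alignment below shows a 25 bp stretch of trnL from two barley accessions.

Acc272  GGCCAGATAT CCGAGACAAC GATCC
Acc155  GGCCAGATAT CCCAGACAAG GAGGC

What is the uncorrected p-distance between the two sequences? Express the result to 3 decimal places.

The sequences differ at positions 13 (G/C), 20 (C/G), 23 (T/G), 24 (C/G).
There are 4 differences over 25 sites, so p = 4/25 = 0.160.

0.160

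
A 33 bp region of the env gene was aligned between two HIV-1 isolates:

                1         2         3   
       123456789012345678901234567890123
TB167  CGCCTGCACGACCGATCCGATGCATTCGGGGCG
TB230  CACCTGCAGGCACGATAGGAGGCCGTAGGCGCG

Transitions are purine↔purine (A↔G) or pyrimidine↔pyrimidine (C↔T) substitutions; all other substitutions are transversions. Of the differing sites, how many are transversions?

The sequences differ at positions 2 (G/A, transition), 9 (C/G, transversion), 11 (A/C, transversion), 12 (C/A, transversion), 17 (C/A, transversion), 18 (C/G, transversion), 21 (T/G, transversion), 24 (A/C, transversion), 25 (T/G, transversion), 27 (C/A, transversion), 30 (G/C, transversion).
Of the 11 differences, 1 transition and 10 transversions, so the answer is 10.

10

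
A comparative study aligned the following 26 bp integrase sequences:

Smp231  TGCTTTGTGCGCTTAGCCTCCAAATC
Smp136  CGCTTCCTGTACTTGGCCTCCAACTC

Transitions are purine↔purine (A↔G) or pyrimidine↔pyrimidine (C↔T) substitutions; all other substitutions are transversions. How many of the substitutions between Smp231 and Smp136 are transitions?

Differing sites — 1:T/C (Ti); 6:T/C (Ti); 7:G/C (Tv); 10:C/T (Ti); 11:G/A (Ti); 15:A/G (Ti); 24:A/C (Tv).
Of the 7 differences, 5 transitions and 2 transversions, so the answer is 5.

5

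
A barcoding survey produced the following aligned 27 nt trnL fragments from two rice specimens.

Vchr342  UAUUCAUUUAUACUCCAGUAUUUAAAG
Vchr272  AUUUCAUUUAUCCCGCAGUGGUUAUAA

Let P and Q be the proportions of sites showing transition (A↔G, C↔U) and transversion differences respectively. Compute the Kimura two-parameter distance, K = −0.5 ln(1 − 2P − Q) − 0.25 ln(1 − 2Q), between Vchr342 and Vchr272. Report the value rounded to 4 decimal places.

0.4408

Mismatches occur at site 1 (U/A, transversion), site 2 (A/U, transversion), site 12 (A/C, transversion), site 14 (U/C, transition), site 15 (C/G, transversion), site 20 (A/G, transition), site 21 (U/G, transversion), site 25 (A/U, transversion), site 27 (G/A, transition).
Of the 9 differences, 3 transitions and 6 transversions over 27 sites: P = 3/27 = 0.111111, Q = 6/27 = 0.222222.
d = −0.5·ln(0.555556) − 0.25·ln(0.555556) = −0.5·(-0.587786) − 0.25·(-0.587786) = 0.4408.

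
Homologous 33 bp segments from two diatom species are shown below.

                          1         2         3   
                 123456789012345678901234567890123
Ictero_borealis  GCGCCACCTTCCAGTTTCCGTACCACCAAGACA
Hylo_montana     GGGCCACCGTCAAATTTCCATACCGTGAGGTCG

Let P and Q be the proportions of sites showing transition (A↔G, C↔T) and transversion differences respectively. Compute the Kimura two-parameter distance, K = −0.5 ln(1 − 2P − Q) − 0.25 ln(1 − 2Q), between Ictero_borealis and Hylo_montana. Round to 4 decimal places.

Differing sites — 2:C/G (Tv); 9:T/G (Tv); 12:C/A (Tv); 14:G/A (Ti); 20:G/A (Ti); 25:A/G (Ti); 26:C/T (Ti); 27:C/G (Tv); 29:A/G (Ti); 31:A/T (Tv); 33:A/G (Ti).
Of the 11 differences, 6 transitions and 5 transversions over 33 sites: P = 6/33 = 0.181818, Q = 5/33 = 0.151515.
d = −0.5·ln(0.484849) − 0.25·ln(0.696970) = −0.5·(-0.723918) − 0.25·(-0.361013) = 0.4522.

0.4522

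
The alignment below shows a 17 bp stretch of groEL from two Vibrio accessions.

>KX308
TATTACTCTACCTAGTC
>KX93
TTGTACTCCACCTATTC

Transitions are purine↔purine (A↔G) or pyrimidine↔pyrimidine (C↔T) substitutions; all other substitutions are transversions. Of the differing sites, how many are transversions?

Differing sites — 2:A/T (Tv); 3:T/G (Tv); 9:T/C (Ti); 15:G/T (Tv).
Of the 4 differences, 1 transition and 3 transversions, so the answer is 3.

3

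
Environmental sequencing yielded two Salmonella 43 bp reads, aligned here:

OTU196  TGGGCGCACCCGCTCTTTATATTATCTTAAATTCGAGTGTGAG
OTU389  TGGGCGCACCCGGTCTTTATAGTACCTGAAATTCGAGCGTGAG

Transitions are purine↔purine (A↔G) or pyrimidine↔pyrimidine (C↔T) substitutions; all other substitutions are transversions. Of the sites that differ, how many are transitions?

The sequences differ at positions 13 (C/G, transversion), 22 (T/G, transversion), 25 (T/C, transition), 28 (T/G, transversion), 38 (T/C, transition).
Of the 5 differences, 2 transitions and 3 transversions, so the answer is 2.

2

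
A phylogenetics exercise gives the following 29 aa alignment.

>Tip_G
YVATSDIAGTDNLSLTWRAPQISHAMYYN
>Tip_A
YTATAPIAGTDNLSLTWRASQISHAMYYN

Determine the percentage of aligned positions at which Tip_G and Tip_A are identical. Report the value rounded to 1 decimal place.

Differing sites — 2:V/T; 5:S/A; 6:D/P; 20:P/S.
25 of the 29 sites match, so the percent identity is 25/29 × 100 = 86.2%.

86.2%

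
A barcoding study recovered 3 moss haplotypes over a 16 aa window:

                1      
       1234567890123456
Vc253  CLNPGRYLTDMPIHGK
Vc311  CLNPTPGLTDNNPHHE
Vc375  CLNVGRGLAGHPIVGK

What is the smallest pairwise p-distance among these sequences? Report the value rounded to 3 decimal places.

0.375

Pairwise Hamming distances:
  Vc253 vs Vc311: 8
  Vc253 vs Vc375: 6
  Vc311 vs Vc375: 11
The smallest is 6 mismatches, between Vc253 and Vc375; p = 6/16 = 0.375.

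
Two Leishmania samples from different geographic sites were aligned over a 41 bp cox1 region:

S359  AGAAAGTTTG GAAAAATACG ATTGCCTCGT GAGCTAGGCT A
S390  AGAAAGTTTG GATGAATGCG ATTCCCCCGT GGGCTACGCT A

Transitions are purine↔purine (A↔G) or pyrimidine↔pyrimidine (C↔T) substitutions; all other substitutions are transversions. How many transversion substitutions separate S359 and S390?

Differing sites — 13:A/T (Tv); 14:A/G (Ti); 18:A/G (Ti); 24:G/C (Tv); 27:T/C (Ti); 32:A/G (Ti); 37:G/C (Tv).
Of the 7 differences, 4 transitions and 3 transversions, so the answer is 3.

3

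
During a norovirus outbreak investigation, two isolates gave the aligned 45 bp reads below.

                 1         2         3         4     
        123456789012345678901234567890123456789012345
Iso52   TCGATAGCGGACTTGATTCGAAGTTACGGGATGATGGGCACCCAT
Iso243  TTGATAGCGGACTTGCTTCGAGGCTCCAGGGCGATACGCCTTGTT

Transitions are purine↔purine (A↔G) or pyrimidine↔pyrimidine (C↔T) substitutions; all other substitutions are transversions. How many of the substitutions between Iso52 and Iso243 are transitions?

9

Mismatches occur at site 2 (C→T, transition), site 16 (A→C, transversion), site 22 (A→G, transition), site 24 (T→C, transition), site 26 (A→C, transversion), site 28 (G→A, transition), site 31 (A→G, transition), site 32 (T→C, transition), site 36 (G→A, transition), site 37 (G→C, transversion), site 40 (A→C, transversion), site 41 (C→T, transition), site 42 (C→T, transition), site 43 (C→G, transversion), site 44 (A→T, transversion).
Of the 15 differences, 9 transitions and 6 transversions, so the answer is 9.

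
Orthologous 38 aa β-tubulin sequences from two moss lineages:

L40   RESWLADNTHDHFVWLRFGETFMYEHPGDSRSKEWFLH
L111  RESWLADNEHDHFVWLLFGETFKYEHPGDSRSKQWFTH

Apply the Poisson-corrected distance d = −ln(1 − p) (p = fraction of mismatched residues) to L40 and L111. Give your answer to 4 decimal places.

Mismatches occur at site 9 (T/E), site 17 (R/L), site 23 (M/K), site 34 (E/Q), site 37 (L/T).
p = 5/38 = 0.131579.
d = −ln(1 − 0.131579) = −ln(0.868421) = 0.1411.

0.1411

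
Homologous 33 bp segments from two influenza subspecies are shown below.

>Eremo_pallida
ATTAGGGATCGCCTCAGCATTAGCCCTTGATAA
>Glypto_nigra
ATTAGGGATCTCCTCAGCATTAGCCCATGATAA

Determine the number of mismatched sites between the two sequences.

2

Mismatches occur at site 11 (G↔T), site 27 (T↔A).
That gives 2 mismatches out of 33 aligned sites, so the Hamming distance is 2.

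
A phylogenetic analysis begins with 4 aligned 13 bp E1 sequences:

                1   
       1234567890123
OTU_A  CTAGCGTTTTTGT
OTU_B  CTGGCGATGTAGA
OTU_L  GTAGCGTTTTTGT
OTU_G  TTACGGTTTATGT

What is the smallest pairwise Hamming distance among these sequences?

Pairwise Hamming distances:
  OTU_A vs OTU_B: 5
  OTU_A vs OTU_L: 1
  OTU_A vs OTU_G: 4
  OTU_B vs OTU_L: 6
  OTU_B vs OTU_G: 9
  OTU_L vs OTU_G: 4
The smallest is 1, between OTU_A and OTU_L.

1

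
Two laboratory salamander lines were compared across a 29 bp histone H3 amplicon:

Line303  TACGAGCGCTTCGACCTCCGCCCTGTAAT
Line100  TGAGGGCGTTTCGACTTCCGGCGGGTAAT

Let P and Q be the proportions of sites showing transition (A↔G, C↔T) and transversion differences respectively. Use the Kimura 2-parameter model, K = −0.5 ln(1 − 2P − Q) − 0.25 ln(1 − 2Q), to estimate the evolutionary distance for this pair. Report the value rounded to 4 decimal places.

0.3477

Mismatches occur at site 2 (A↔G, transition), site 3 (C↔A, transversion), site 5 (A↔G, transition), site 9 (C↔T, transition), site 16 (C↔T, transition), site 21 (C↔G, transversion), site 23 (C↔G, transversion), site 24 (T↔G, transversion).
Of the 8 differences, 4 transitions and 4 transversions over 29 sites: P = 4/29 = 0.137931, Q = 4/29 = 0.137931.
d = −0.5·ln(0.586207) − 0.25·ln(0.724138) = −0.5·(-0.534082) − 0.25·(-0.322773) = 0.3477.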